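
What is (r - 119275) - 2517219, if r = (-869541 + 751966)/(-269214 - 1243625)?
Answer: -3988590828891/1512839 ≈ -2.6365e+6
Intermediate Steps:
r = 117575/1512839 (r = -117575/(-1512839) = -117575*(-1/1512839) = 117575/1512839 ≈ 0.077718)
(r - 119275) - 2517219 = (117575/1512839 - 119275) - 2517219 = -180443754150/1512839 - 2517219 = -3988590828891/1512839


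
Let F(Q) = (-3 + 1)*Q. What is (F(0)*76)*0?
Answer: 0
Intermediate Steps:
F(Q) = -2*Q
(F(0)*76)*0 = (-2*0*76)*0 = (0*76)*0 = 0*0 = 0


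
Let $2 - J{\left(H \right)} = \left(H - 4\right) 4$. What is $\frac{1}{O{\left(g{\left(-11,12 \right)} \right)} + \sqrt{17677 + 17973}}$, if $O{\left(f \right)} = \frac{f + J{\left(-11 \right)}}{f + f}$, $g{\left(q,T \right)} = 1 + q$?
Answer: $\frac{65}{891081} + \frac{125 \sqrt{1426}}{891081} \approx 0.0053702$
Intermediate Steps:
$J{\left(H \right)} = 18 - 4 H$ ($J{\left(H \right)} = 2 - \left(H - 4\right) 4 = 2 - \left(-4 + H\right) 4 = 2 - \left(-16 + 4 H\right) = 18 - 4 H$)
$O{\left(f \right)} = \frac{62 + f}{2 f}$ ($O{\left(f \right)} = \frac{f + \left(18 - -44\right)}{f + f} = \frac{f + \left(18 + 44\right)}{2 f} = \left(f + 62\right) \frac{1}{2 f} = \left(62 + f\right) \frac{1}{2 f} = \frac{62 + f}{2 f}$)
$\frac{1}{O{\left(g{\left(-11,12 \right)} \right)} + \sqrt{17677 + 17973}} = \frac{1}{\frac{62 + \left(1 - 11\right)}{2 \left(1 - 11\right)} + \sqrt{17677 + 17973}} = \frac{1}{\frac{62 - 10}{2 \left(-10\right)} + \sqrt{35650}} = \frac{1}{\frac{1}{2} \left(- \frac{1}{10}\right) 52 + 5 \sqrt{1426}} = \frac{1}{- \frac{13}{5} + 5 \sqrt{1426}}$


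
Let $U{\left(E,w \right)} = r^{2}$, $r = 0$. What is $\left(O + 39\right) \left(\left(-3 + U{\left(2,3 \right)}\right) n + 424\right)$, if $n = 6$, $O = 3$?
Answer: $17052$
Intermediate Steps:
$U{\left(E,w \right)} = 0$ ($U{\left(E,w \right)} = 0^{2} = 0$)
$\left(O + 39\right) \left(\left(-3 + U{\left(2,3 \right)}\right) n + 424\right) = \left(3 + 39\right) \left(\left(-3 + 0\right) 6 + 424\right) = 42 \left(\left(-3\right) 6 + 424\right) = 42 \left(-18 + 424\right) = 42 \cdot 406 = 17052$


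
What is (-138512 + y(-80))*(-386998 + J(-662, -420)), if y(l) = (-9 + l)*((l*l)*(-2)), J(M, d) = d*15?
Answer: -393568589024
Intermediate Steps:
J(M, d) = 15*d
y(l) = -2*l**2*(-9 + l) (y(l) = (-9 + l)*(l**2*(-2)) = (-9 + l)*(-2*l**2) = -2*l**2*(-9 + l))
(-138512 + y(-80))*(-386998 + J(-662, -420)) = (-138512 + 2*(-80)**2*(9 - 1*(-80)))*(-386998 + 15*(-420)) = (-138512 + 2*6400*(9 + 80))*(-386998 - 6300) = (-138512 + 2*6400*89)*(-393298) = (-138512 + 1139200)*(-393298) = 1000688*(-393298) = -393568589024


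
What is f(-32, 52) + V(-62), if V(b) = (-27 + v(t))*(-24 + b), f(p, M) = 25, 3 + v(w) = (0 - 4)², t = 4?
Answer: 1229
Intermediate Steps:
v(w) = 13 (v(w) = -3 + (0 - 4)² = -3 + (-4)² = -3 + 16 = 13)
V(b) = 336 - 14*b (V(b) = (-27 + 13)*(-24 + b) = -14*(-24 + b) = 336 - 14*b)
f(-32, 52) + V(-62) = 25 + (336 - 14*(-62)) = 25 + (336 + 868) = 25 + 1204 = 1229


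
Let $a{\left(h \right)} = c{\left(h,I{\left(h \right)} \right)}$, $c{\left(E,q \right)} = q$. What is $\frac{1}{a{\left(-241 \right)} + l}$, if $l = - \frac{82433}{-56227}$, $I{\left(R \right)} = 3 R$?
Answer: $- \frac{56227}{40569688} \approx -0.0013859$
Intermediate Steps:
$a{\left(h \right)} = 3 h$
$l = \frac{82433}{56227}$ ($l = \left(-82433\right) \left(- \frac{1}{56227}\right) = \frac{82433}{56227} \approx 1.4661$)
$\frac{1}{a{\left(-241 \right)} + l} = \frac{1}{3 \left(-241\right) + \frac{82433}{56227}} = \frac{1}{-723 + \frac{82433}{56227}} = \frac{1}{- \frac{40569688}{56227}} = - \frac{56227}{40569688}$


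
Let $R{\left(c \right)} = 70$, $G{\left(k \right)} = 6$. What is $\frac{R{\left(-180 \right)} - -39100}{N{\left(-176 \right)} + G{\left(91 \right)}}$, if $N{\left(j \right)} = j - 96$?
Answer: $- \frac{19585}{133} \approx -147.26$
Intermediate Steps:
$N{\left(j \right)} = -96 + j$ ($N{\left(j \right)} = j - 96 = -96 + j$)
$\frac{R{\left(-180 \right)} - -39100}{N{\left(-176 \right)} + G{\left(91 \right)}} = \frac{70 - -39100}{\left(-96 - 176\right) + 6} = \frac{70 + 39100}{-272 + 6} = \frac{39170}{-266} = 39170 \left(- \frac{1}{266}\right) = - \frac{19585}{133}$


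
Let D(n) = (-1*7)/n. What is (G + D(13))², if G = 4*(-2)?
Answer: 12321/169 ≈ 72.905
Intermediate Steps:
D(n) = -7/n
G = -8
(G + D(13))² = (-8 - 7/13)² = (-111/13)² = 12321/169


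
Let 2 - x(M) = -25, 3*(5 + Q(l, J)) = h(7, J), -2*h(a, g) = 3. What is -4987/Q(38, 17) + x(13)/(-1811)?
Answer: 18062617/19921 ≈ 906.71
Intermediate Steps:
h(a, g) = -3/2 (h(a, g) = -½*3 = -3/2)
Q(l, J) = -11/2 (Q(l, J) = -5 + (⅓)*(-3/2) = -5 - ½ = -11/2)
x(M) = 27 (x(M) = 2 - 1*(-25) = 2 + 25 = 27)
-4987/Q(38, 17) + x(13)/(-1811) = -4987/(-11/2) + 27/(-1811) = -4987*(-2/11) + 27*(-1/1811) = 9974/11 - 27/1811 = 18062617/19921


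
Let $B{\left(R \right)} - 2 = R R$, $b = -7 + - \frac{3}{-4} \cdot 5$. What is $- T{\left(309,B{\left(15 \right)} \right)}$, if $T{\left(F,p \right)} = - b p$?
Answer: $- \frac{2951}{4} \approx -737.75$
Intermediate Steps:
$b = - \frac{13}{4}$ ($b = -7 + \left(-3\right) \left(- \frac{1}{4}\right) 5 = -7 + \frac{3}{4} \cdot 5 = -7 + \frac{15}{4} = - \frac{13}{4} \approx -3.25$)
$B{\left(R \right)} = 2 + R^{2}$ ($B{\left(R \right)} = 2 + R R = 2 + R^{2}$)
$T{\left(F,p \right)} = \frac{13 p}{4}$ ($T{\left(F,p \right)} = - \frac{\left(-13\right) p}{4} = \frac{13 p}{4}$)
$- T{\left(309,B{\left(15 \right)} \right)} = - \frac{13 \left(2 + 15^{2}\right)}{4} = - \frac{13 \left(2 + 225\right)}{4} = - \frac{13 \cdot 227}{4} = \left(-1\right) \frac{2951}{4} = - \frac{2951}{4}$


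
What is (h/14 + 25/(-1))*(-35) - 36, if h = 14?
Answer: 804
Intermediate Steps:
(h/14 + 25/(-1))*(-35) - 36 = (14/14 + 25/(-1))*(-35) - 36 = (14*(1/14) + 25*(-1))*(-35) - 36 = (1 - 25)*(-35) - 36 = -24*(-35) - 36 = 840 - 36 = 804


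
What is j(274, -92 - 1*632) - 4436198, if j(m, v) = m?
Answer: -4435924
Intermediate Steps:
j(274, -92 - 1*632) - 4436198 = 274 - 4436198 = -4435924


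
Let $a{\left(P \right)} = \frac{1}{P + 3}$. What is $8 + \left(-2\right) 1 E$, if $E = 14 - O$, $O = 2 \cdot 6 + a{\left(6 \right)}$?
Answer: $\frac{38}{9} \approx 4.2222$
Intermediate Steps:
$a{\left(P \right)} = \frac{1}{3 + P}$
$O = \frac{109}{9}$ ($O = 2 \cdot 6 + \frac{1}{3 + 6} = 12 + \frac{1}{9} = \frac{109}{9} \approx 12.111$)
$E = \frac{17}{9}$ ($E = 14 - \frac{109}{9} = \frac{17}{9} \approx 1.8889$)
$8 + \left(-2\right) 1 E = 8 + \left(-2\right) 1 \cdot \frac{17}{9} = 8 - \frac{34}{9} = \frac{38}{9}$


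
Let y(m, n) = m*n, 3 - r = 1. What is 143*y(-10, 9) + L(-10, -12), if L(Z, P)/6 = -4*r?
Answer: -12918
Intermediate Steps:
r = 2 (r = 3 - 1*1 = 3 - 1 = 2)
L(Z, P) = -48 (L(Z, P) = 6*(-4*2) = 6*(-8) = -48)
143*y(-10, 9) + L(-10, -12) = 143*(-10*9) - 48 = 143*(-90) - 48 = -12870 - 48 = -12918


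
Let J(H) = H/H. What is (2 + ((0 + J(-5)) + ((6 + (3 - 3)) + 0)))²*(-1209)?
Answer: -97929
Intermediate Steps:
J(H) = 1
(2 + ((0 + J(-5)) + ((6 + (3 - 3)) + 0)))²*(-1209) = (2 + ((0 + 1) + ((6 + (3 - 3)) + 0)))²*(-1209) = (2 + (1 + ((6 + 0) + 0)))²*(-1209) = (2 + (1 + (6 + 0)))²*(-1209) = (2 + (1 + 6))²*(-1209) = (2 + 7)²*(-1209) = 9²*(-1209) = 81*(-1209) = -97929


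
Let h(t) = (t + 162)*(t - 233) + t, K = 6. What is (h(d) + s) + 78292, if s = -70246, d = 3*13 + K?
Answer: -30825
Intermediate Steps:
d = 45 (d = 3*13 + 6 = 39 + 6 = 45)
h(t) = t + (-233 + t)*(162 + t) (h(t) = (162 + t)*(-233 + t) + t = (-233 + t)*(162 + t) + t = t + (-233 + t)*(162 + t))
(h(d) + s) + 78292 = ((-37746 + 45² - 70*45) - 70246) + 78292 = ((-37746 + 2025 - 3150) - 70246) + 78292 = (-38871 - 70246) + 78292 = -109117 + 78292 = -30825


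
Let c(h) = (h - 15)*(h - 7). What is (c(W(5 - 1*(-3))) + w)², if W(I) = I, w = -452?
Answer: 210681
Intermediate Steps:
c(h) = (-15 + h)*(-7 + h)
(c(W(5 - 1*(-3))) + w)² = ((105 + (5 - 1*(-3))² - 22*(5 - 1*(-3))) - 452)² = ((105 + (5 + 3)² - 22*(5 + 3)) - 452)² = ((105 + 8² - 22*8) - 452)² = ((105 + 64 - 176) - 452)² = (-7 - 452)² = (-459)² = 210681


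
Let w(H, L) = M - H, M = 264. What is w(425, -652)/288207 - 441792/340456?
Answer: -15922795045/12265225299 ≈ -1.2982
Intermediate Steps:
w(H, L) = 264 - H
w(425, -652)/288207 - 441792/340456 = (264 - 1*425)/288207 - 441792/340456 = (264 - 425)*(1/288207) - 441792*1/340456 = -161*1/288207 - 55224/42557 = -161/288207 - 55224/42557 = -15922795045/12265225299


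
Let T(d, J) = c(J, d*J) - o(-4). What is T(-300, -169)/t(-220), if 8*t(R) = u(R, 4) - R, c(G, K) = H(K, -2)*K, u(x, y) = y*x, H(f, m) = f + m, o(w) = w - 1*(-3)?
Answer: -467343382/15 ≈ -3.1156e+7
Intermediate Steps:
o(w) = 3 + w (o(w) = w + 3 = 3 + w)
u(x, y) = x*y
c(G, K) = K*(-2 + K) (c(G, K) = (K - 2)*K = (-2 + K)*K = K*(-2 + K))
t(R) = 3*R/8 (t(R) = (R*4 - R)/8 = (4*R - R)/8 = (3*R)/8 = 3*R/8)
T(d, J) = 1 + J*d*(-2 + J*d) (T(d, J) = (d*J)*(-2 + d*J) - (3 - 4) = (J*d)*(-2 + J*d) - 1*(-1) = J*d*(-2 + J*d) + 1 = 1 + J*d*(-2 + J*d))
T(-300, -169)/t(-220) = (1 - 169*(-300)*(-2 - 169*(-300)))/(((3/8)*(-220))) = (1 - 169*(-300)*(-2 + 50700))/(-165/2) = (1 - 169*(-300)*50698)*(-2/165) = (1 + 2570388600)*(-2/165) = 2570388601*(-2/165) = -467343382/15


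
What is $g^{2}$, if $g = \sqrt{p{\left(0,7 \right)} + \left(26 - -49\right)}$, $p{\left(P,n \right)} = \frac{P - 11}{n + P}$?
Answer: $\frac{514}{7} \approx 73.429$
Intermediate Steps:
$p{\left(P,n \right)} = \frac{-11 + P}{P + n}$
$g = \frac{\sqrt{3598}}{7}$ ($g = \sqrt{\frac{-11 + 0}{0 + 7} + \left(26 - -49\right)} = \sqrt{\frac{1}{7} \left(-11\right) + \left(26 + 49\right)} = \sqrt{\frac{1}{7} \left(-11\right) + 75} = \sqrt{- \frac{11}{7} + 75} = \sqrt{\frac{514}{7}} = \frac{\sqrt{3598}}{7} \approx 8.569$)
$g^{2} = \left(\frac{\sqrt{3598}}{7}\right)^{2} = \frac{514}{7}$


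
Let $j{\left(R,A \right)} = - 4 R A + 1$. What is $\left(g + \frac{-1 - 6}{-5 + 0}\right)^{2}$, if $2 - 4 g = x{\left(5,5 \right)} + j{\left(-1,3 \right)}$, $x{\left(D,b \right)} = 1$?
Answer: $\frac{64}{25} \approx 2.56$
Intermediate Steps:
$j{\left(R,A \right)} = 1 - 4 A R$ ($j{\left(R,A \right)} = - 4 A R + 1 = 1 - 4 A R$)
$g = -3$ ($g = \frac{1}{2} - \frac{1 - \left(-1 + 12 \left(-1\right)\right)}{4} = \frac{1}{2} - \frac{1 + \left(1 + 12\right)}{4} = \frac{1}{2} - \frac{1 + 13}{4} = \frac{1}{2} - \frac{7}{2} = -3$)
$\left(g + \frac{-1 - 6}{-5 + 0}\right)^{2} = \left(-3 + \frac{-1 - 6}{-5 + 0}\right)^{2} = \left(-3 - \frac{7}{-5}\right)^{2} = \left(-3 - - \frac{7}{5}\right)^{2} = \left(-3 + \frac{7}{5}\right)^{2} = \left(- \frac{8}{5}\right)^{2} = \frac{64}{25}$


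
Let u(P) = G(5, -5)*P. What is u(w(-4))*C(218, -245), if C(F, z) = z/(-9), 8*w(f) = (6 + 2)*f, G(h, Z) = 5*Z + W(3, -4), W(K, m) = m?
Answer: 28420/9 ≈ 3157.8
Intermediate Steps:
G(h, Z) = -4 + 5*Z (G(h, Z) = 5*Z - 4 = -4 + 5*Z)
w(f) = f (w(f) = ((6 + 2)*f)/8 = (8*f)/8 = f)
u(P) = -29*P (u(P) = (-4 + 5*(-5))*P = (-4 - 25)*P = -29*P)
C(F, z) = -z/9 (C(F, z) = z*(-1/9) = -z/9)
u(w(-4))*C(218, -245) = (-29*(-4))*(-1/9*(-245)) = 116*(245/9) = 28420/9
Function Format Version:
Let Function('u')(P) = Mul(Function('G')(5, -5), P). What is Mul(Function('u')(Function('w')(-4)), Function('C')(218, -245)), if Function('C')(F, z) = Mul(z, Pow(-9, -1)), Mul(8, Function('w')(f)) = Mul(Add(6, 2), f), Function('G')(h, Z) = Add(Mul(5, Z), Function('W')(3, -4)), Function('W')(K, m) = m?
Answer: Rational(28420, 9) ≈ 3157.8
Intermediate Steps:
Function('G')(h, Z) = Add(-4, Mul(5, Z)) (Function('G')(h, Z) = Add(Mul(5, Z), -4) = Add(-4, Mul(5, Z)))
Function('w')(f) = f (Function('w')(f) = Mul(Rational(1, 8), Mul(Add(6, 2), f)) = Mul(Rational(1, 8), Mul(8, f)) = f)
Function('u')(P) = Mul(-29, P) (Function('u')(P) = Mul(Add(-4, Mul(5, -5)), P) = Mul(Add(-4, -25), P) = Mul(-29, P))
Function('C')(F, z) = Mul(Rational(-1, 9), z) (Function('C')(F, z) = Mul(z, Rational(-1, 9)) = Mul(Rational(-1, 9), z))
Mul(Function('u')(Function('w')(-4)), Function('C')(218, -245)) = Mul(Mul(-29, -4), Mul(Rational(-1, 9), -245)) = Mul(116, Rational(245, 9)) = Rational(28420, 9)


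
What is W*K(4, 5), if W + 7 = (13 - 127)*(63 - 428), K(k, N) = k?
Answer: 166412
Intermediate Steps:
W = 41603 (W = -7 + (13 - 127)*(63 - 428) = -7 - 114*(-365) = -7 + 41610 = 41603)
W*K(4, 5) = 41603*4 = 166412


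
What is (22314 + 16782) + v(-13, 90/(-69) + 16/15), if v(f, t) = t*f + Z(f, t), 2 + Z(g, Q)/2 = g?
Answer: 13478836/345 ≈ 39069.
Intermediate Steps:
Z(g, Q) = -4 + 2*g
v(f, t) = -4 + 2*f + f*t (v(f, t) = t*f + (-4 + 2*f) = f*t + (-4 + 2*f) = -4 + 2*f + f*t)
(22314 + 16782) + v(-13, 90/(-69) + 16/15) = (22314 + 16782) + (-4 + 2*(-13) - 13*(90/(-69) + 16/15)) = 39096 + (-4 - 26 - 13*(90*(-1/69) + 16*(1/15))) = 39096 + (-4 - 26 - 13*(-30/23 + 16/15)) = 39096 + (-4 - 26 - 13*(-82/345)) = 39096 + (-4 - 26 + 1066/345) = 39096 - 9284/345 = 13478836/345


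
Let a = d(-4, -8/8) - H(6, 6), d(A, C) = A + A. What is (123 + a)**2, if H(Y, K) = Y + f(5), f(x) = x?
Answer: 10816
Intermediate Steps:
d(A, C) = 2*A
H(Y, K) = 5 + Y (H(Y, K) = Y + 5 = 5 + Y)
a = -19 (a = 2*(-4) - (5 + 6) = -8 - 1*11 = -8 - 11 = -19)
(123 + a)**2 = (123 - 19)**2 = 104**2 = 10816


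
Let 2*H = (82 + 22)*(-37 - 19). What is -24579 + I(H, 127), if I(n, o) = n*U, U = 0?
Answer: -24579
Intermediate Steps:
H = -2912 (H = ((82 + 22)*(-37 - 19))/2 = (104*(-56))/2 = (1/2)*(-5824) = -2912)
I(n, o) = 0 (I(n, o) = n*0 = 0)
-24579 + I(H, 127) = -24579 + 0 = -24579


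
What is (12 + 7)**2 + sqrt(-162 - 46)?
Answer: 361 + 4*I*sqrt(13) ≈ 361.0 + 14.422*I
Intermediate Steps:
(12 + 7)**2 + sqrt(-162 - 46) = 19**2 + sqrt(-208) = 361 + 4*I*sqrt(13)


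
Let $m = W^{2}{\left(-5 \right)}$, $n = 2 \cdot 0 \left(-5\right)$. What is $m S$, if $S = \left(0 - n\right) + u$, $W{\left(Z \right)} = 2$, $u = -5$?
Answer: $-20$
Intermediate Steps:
$n = 0$ ($n = 0 \left(-5\right) = 0$)
$m = 4$ ($m = 2^{2} = 4$)
$S = -5$ ($S = \left(0 - 0\right) - 5 = \left(0 + 0\right) - 5 = 0 - 5 = -5$)
$m S = 4 \left(-5\right) = -20$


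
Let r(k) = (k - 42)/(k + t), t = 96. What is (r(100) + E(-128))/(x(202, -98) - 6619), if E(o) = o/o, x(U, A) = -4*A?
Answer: -127/610246 ≈ -0.00020811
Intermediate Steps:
E(o) = 1
r(k) = (-42 + k)/(96 + k) (r(k) = (k - 42)/(k + 96) = (-42 + k)/(96 + k))
(r(100) + E(-128))/(x(202, -98) - 6619) = ((-42 + 100)/(96 + 100) + 1)/(-4*(-98) - 6619) = (58/196 + 1)/(392 - 6619) = ((1/196)*58 + 1)/(-6227) = (29/98 + 1)*(-1/6227) = (127/98)*(-1/6227) = -127/610246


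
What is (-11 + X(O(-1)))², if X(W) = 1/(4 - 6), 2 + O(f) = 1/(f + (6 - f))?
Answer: 529/4 ≈ 132.25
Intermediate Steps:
O(f) = -11/6 (O(f) = -2 + 1/(f + (6 - f)) = -2 + 1/6 = -2 + ⅙ = -11/6)
X(W) = -½ (X(W) = 1/(-2) = -½)
(-11 + X(O(-1)))² = (-11 - ½)² = (-23/2)² = 529/4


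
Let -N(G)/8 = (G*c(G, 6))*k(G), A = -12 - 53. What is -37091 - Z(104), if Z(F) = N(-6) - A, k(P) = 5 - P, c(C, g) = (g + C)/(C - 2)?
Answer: -37156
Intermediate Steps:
c(C, g) = (C + g)/(-2 + C)
A = -65
N(G) = -8*G*(5 - G)*(6 + G)/(-2 + G) (N(G) = -8*G*((G + 6)/(-2 + G))*(5 - G) = -8*G*((6 + G)/(-2 + G))*(5 - G) = -8*G*(6 + G)/(-2 + G)*(5 - G) = -8*G*(5 - G)*(6 + G)/(-2 + G))
Z(F) = 65 (Z(F) = 8*(-6)*(-5 - 6)*(6 - 6)/(-2 - 6) - 1*(-65) = 8*(-6)*(-11)*0/(-8) + 65 = 8*(-6)*(-⅛)*(-11)*0 + 65 = 0 + 65 = 65)
-37091 - Z(104) = -37091 - 1*65 = -37091 - 65 = -37156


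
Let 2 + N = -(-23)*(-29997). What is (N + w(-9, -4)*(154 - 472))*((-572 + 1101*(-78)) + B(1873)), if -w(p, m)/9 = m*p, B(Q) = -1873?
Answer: 51836857023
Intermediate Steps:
N = -689933 (N = -2 - (-23)*(-29997) = -2 - 23*29997 = -2 - 689931 = -689933)
w(p, m) = -9*m*p
(N + w(-9, -4)*(154 - 472))*((-572 + 1101*(-78)) + B(1873)) = (-689933 + (-9*(-4)*(-9))*(154 - 472))*((-572 + 1101*(-78)) - 1873) = (-689933 - 324*(-318))*((-572 - 85878) - 1873) = (-689933 + 103032)*(-86450 - 1873) = -586901*(-88323) = 51836857023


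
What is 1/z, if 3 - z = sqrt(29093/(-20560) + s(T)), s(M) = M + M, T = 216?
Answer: -61680/8667787 - 4*sqrt(11375882695)/8667787 ≈ -0.056336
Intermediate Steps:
s(M) = 2*M
z = 3 - sqrt(11375882695)/5140 (z = 3 - sqrt(29093/(-20560) + 2*216) = 3 - sqrt(29093*(-1/20560) + 432) = 3 - sqrt(-29093/20560 + 432) = 3 - sqrt(8852827/20560) = 3 - sqrt(11375882695)/5140 ≈ -17.751)
1/z = 1/(3 - sqrt(11375882695)/5140)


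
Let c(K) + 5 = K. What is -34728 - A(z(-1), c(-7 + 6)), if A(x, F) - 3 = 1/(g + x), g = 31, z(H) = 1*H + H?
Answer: -1007200/29 ≈ -34731.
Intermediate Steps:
c(K) = -5 + K
z(H) = 2*H (z(H) = H + H = 2*H)
A(x, F) = 3 + 1/(31 + x)
-34728 - A(z(-1), c(-7 + 6)) = -34728 - (94 + 3*(2*(-1)))/(31 + 2*(-1)) = -34728 - (94 + 3*(-2))/(31 - 2) = -34728 - (94 - 6)/29 = -34728 - 88/29 = -1007200/29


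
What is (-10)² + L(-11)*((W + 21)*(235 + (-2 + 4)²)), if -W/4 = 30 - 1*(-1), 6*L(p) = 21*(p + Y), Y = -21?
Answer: 2757204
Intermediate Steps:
L(p) = -147/2 + 7*p/2 (L(p) = (21*(p - 21))/6 = (21*(-21 + p))/6 = (-441 + 21*p)/6 = -147/2 + 7*p/2)
W = -124 (W = -4*(30 - 1*(-1)) = -4*(30 + 1) = -4*31 = -124)
(-10)² + L(-11)*((W + 21)*(235 + (-2 + 4)²)) = (-10)² + (-147/2 + (7/2)*(-11))*((-124 + 21)*(235 + (-2 + 4)²)) = 100 + (-147/2 - 77/2)*(-103*(235 + 2²)) = 100 - (-11536)*(235 + 4) = 100 - (-11536)*239 = 100 - 112*(-24617) = 100 + 2757104 = 2757204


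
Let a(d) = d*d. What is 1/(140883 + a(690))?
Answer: 1/616983 ≈ 1.6208e-6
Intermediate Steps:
a(d) = d²
1/(140883 + a(690)) = 1/(140883 + 690²) = 1/(140883 + 476100) = 1/616983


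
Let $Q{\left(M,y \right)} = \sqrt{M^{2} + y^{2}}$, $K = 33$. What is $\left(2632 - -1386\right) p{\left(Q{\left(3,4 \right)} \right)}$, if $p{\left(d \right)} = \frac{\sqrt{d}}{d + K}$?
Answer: $\frac{2009 \sqrt{5}}{19} \approx 236.43$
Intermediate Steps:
$p{\left(d \right)} = \frac{\sqrt{d}}{33 + d}$ ($p{\left(d \right)} = \frac{\sqrt{d}}{d + 33} = \frac{\sqrt{d}}{33 + d}$)
$\left(2632 - -1386\right) p{\left(Q{\left(3,4 \right)} \right)} = \left(2632 - -1386\right) \frac{\sqrt{\sqrt{3^{2} + 4^{2}}}}{33 + \sqrt{3^{2} + 4^{2}}} = \left(2632 + 1386\right) \frac{\sqrt{\sqrt{9 + 16}}}{33 + \sqrt{9 + 16}} = 4018 \frac{\sqrt{\sqrt{25}}}{33 + \sqrt{25}} = 4018 \frac{\sqrt{5}}{33 + 5} = 4018 \frac{\sqrt{5}}{38} = \frac{2009 \sqrt{5}}{19}$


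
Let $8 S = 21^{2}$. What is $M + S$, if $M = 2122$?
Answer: $\frac{17417}{8} \approx 2177.1$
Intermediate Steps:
$S = \frac{441}{8}$ ($S = \frac{21^{2}}{8} = \frac{1}{8} \cdot 441 = \frac{441}{8} \approx 55.125$)
$M + S = 2122 + \frac{441}{8} = \frac{17417}{8}$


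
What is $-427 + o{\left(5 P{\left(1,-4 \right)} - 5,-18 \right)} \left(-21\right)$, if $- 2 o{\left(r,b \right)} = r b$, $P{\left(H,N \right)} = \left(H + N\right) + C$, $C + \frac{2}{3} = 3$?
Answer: $1148$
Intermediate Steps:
$C = \frac{7}{3}$ ($C = - \frac{2}{3} + 3 = \frac{7}{3} \approx 2.3333$)
$P{\left(H,N \right)} = \frac{7}{3} + H + N$ ($P{\left(H,N \right)} = \left(H + N\right) + \frac{7}{3} = \frac{7}{3} + H + N$)
$o{\left(r,b \right)} = - \frac{b r}{2}$ ($o{\left(r,b \right)} = - \frac{r b}{2} = - \frac{b r}{2}$)
$-427 + o{\left(5 P{\left(1,-4 \right)} - 5,-18 \right)} \left(-21\right) = -427 + \left(- \frac{1}{2}\right) \left(-18\right) \left(5 \left(\frac{7}{3} + 1 - 4\right) - 5\right) \left(-21\right) = -427 + \left(- \frac{1}{2}\right) \left(-18\right) \left(5 \left(- \frac{2}{3}\right) - 5\right) \left(-21\right) = -427 + \left(- \frac{1}{2}\right) \left(-18\right) \left(- \frac{10}{3} - 5\right) \left(-21\right) = -427 + \left(- \frac{1}{2}\right) \left(-18\right) \left(- \frac{25}{3}\right) \left(-21\right) = -427 - -1575 = -427 + 1575 = 1148$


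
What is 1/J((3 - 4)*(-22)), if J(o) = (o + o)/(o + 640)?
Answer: 331/22 ≈ 15.045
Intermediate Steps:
J(o) = 2*o/(640 + o) (J(o) = (2*o)/(640 + o) = 2*o/(640 + o))
1/J((3 - 4)*(-22)) = 1/(2*((3 - 4)*(-22))/(640 + (3 - 4)*(-22))) = 1/(2*(-1*(-22))/(640 - 1*(-22))) = 1/(2*22/(640 + 22)) = 1/(2*22/662) = 1/(2*22*(1/662)) = 1/(22/331) = 331/22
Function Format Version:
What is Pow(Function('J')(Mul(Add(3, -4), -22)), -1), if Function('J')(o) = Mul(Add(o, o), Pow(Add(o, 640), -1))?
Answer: Rational(331, 22) ≈ 15.045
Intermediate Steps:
Function('J')(o) = Mul(2, o, Pow(Add(640, o), -1)) (Function('J')(o) = Mul(Mul(2, o), Pow(Add(640, o), -1)) = Mul(2, o, Pow(Add(640, o), -1)))
Pow(Function('J')(Mul(Add(3, -4), -22)), -1) = Pow(Mul(2, Mul(Add(3, -4), -22), Pow(Add(640, Mul(Add(3, -4), -22)), -1)), -1) = Pow(Mul(2, Mul(-1, -22), Pow(Add(640, Mul(-1, -22)), -1)), -1) = Pow(Mul(2, 22, Pow(Add(640, 22), -1)), -1) = Pow(Mul(2, 22, Pow(662, -1)), -1) = Pow(Mul(2, 22, Rational(1, 662)), -1) = Pow(Rational(22, 331), -1) = Rational(331, 22)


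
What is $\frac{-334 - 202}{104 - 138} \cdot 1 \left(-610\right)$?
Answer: $- \frac{163480}{17} \approx -9616.5$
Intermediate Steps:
$\frac{-334 - 202}{104 - 138} \cdot 1 \left(-610\right) = - \frac{536}{-34} \left(-610\right) = \left(-536\right) \left(- \frac{1}{34}\right) \left(-610\right) = \frac{268}{17} \left(-610\right) = - \frac{163480}{17}$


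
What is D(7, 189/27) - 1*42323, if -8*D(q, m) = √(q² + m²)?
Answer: -42323 - 7*√2/8 ≈ -42324.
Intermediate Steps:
D(q, m) = -√(m² + q²)/8 (D(q, m) = -√(q² + m²)/8 = -√(m² + q²)/8)
D(7, 189/27) - 1*42323 = -√((189/27)² + 7²)/8 - 1*42323 = -√((189*(1/27))² + 49)/8 - 42323 = -√(7² + 49)/8 - 42323 = -√(49 + 49)/8 - 42323 = -7*√2/8 - 42323 = -42323 - 7*√2/8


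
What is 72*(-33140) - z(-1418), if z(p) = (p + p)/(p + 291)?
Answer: -2689114996/1127 ≈ -2.3861e+6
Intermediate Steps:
z(p) = 2*p/(291 + p) (z(p) = (2*p)/(291 + p) = 2*p/(291 + p))
72*(-33140) - z(-1418) = 72*(-33140) - 2*(-1418)/(291 - 1418) = -2386080 - 2*(-1418)/(-1127) = -2386080 - 2*(-1418)*(-1)/1127 = -2386080 - 1*2836/1127 = -2386080 - 2836/1127 = -2689114996/1127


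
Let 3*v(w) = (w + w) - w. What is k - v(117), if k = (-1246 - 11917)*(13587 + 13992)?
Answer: -363022416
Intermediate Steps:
v(w) = w/3 (v(w) = ((w + w) - w)/3 = (2*w - w)/3 = w/3)
k = -363022377 (k = -13163*27579 = -363022377)
k - v(117) = -363022377 - 117/3 = -363022377 - 1*39 = -363022377 - 39 = -363022416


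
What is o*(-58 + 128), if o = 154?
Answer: 10780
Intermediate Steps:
o*(-58 + 128) = 154*(-58 + 128) = 154*70 = 10780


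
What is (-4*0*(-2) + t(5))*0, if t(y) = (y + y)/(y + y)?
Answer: 0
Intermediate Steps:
t(y) = 1 (t(y) = (2*y)/((2*y)) = (2*y)*(1/(2*y)) = 1)
(-4*0*(-2) + t(5))*0 = (-4*0*(-2) + 1)*0 = (0*(-2) + 1)*0 = (0 + 1)*0 = 1*0 = 0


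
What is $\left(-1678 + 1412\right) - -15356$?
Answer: $15090$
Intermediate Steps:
$\left(-1678 + 1412\right) - -15356 = -266 + 15356 = 15090$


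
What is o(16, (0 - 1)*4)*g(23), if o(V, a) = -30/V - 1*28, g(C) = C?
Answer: -5497/8 ≈ -687.13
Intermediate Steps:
o(V, a) = -28 - 30/V (o(V, a) = -30/V - 28 = -28 - 30/V)
o(16, (0 - 1)*4)*g(23) = (-28 - 30/16)*23 = (-28 - 30*1/16)*23 = (-28 - 15/8)*23 = -239/8*23 = -5497/8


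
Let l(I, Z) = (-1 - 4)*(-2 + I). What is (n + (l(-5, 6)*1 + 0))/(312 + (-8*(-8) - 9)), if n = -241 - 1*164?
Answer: -370/367 ≈ -1.0082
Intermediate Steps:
l(I, Z) = 10 - 5*I (l(I, Z) = -5*(-2 + I) = 10 - 5*I)
n = -405 (n = -241 - 164 = -405)
(n + (l(-5, 6)*1 + 0))/(312 + (-8*(-8) - 9)) = (-405 + ((10 - 5*(-5))*1 + 0))/(312 + (-8*(-8) - 9)) = (-405 + ((10 + 25)*1 + 0))/(312 + (64 - 9)) = (-405 + (35*1 + 0))/(312 + 55) = (-405 + (35 + 0))/367 = (-405 + 35)*(1/367) = -370*1/367 = -370/367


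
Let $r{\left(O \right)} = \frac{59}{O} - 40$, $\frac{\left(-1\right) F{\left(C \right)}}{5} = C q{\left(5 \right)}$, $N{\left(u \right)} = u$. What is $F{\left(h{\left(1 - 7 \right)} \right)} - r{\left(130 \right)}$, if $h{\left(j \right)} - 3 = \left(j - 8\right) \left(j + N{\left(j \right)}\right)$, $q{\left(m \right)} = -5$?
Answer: $\frac{560891}{130} \approx 4314.5$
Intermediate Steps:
$h{\left(j \right)} = 3 + 2 j \left(-8 + j\right)$ ($h{\left(j \right)} = 3 + \left(j - 8\right) \left(j + j\right) = 3 + \left(-8 + j\right) 2 j = 3 + 2 j \left(-8 + j\right)$)
$F{\left(C \right)} = 25 C$ ($F{\left(C \right)} = - 5 C \left(-5\right) = - 5 \left(- 5 C\right) = 25 C$)
$r{\left(O \right)} = -40 + \frac{59}{O}$
$F{\left(h{\left(1 - 7 \right)} \right)} - r{\left(130 \right)} = 25 \left(3 - 16 \left(1 - 7\right) + 2 \left(1 - 7\right)^{2}\right) - \left(-40 + \frac{59}{130}\right) = 25 \left(3 - 16 \left(1 - 7\right) + 2 \left(1 - 7\right)^{2}\right) - \left(-40 + 59 \cdot \frac{1}{130}\right) = 25 \left(3 - -96 + 2 \left(-6\right)^{2}\right) - \left(-40 + \frac{59}{130}\right) = 25 \left(3 + 96 + 2 \cdot 36\right) - - \frac{5141}{130} = 25 \left(3 + 96 + 72\right) + \frac{5141}{130} = 25 \cdot 171 + \frac{5141}{130} = 4275 + \frac{5141}{130} = \frac{560891}{130}$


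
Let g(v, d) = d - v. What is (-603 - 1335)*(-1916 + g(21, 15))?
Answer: 3724836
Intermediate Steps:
(-603 - 1335)*(-1916 + g(21, 15)) = (-603 - 1335)*(-1916 + (15 - 1*21)) = -1938*(-1916 + (15 - 21)) = -1938*(-1916 - 6) = -1938*(-1922) = 3724836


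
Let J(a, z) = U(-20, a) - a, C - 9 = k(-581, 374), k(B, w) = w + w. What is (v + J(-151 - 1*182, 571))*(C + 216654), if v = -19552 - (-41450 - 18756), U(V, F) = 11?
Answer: 8913416178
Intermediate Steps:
k(B, w) = 2*w
v = 40654 (v = -19552 - 1*(-60206) = -19552 + 60206 = 40654)
C = 757 (C = 9 + 2*374 = 9 + 748 = 757)
J(a, z) = 11 - a
(v + J(-151 - 1*182, 571))*(C + 216654) = (40654 + (11 - (-151 - 1*182)))*(757 + 216654) = (40654 + (11 - (-151 - 182)))*217411 = (40654 + (11 - 1*(-333)))*217411 = (40654 + (11 + 333))*217411 = (40654 + 344)*217411 = 40998*217411 = 8913416178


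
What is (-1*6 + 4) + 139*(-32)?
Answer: -4450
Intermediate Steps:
(-1*6 + 4) + 139*(-32) = (-6 + 4) - 4448 = -2 - 4448 = -4450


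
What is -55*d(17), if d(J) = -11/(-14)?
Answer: -605/14 ≈ -43.214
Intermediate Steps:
d(J) = 11/14 (d(J) = -11*(-1/14) = 11/14)
-55*d(17) = -55*11/14 = -605/14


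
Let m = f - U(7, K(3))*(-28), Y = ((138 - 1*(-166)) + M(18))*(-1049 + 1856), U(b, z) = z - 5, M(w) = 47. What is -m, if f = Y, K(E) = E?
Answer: -283201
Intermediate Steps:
U(b, z) = -5 + z
Y = 283257 (Y = ((138 - 1*(-166)) + 47)*(-1049 + 1856) = ((138 + 166) + 47)*807 = (304 + 47)*807 = 351*807 = 283257)
f = 283257
m = 283201 (m = 283257 - (-5 + 3)*(-28) = 283257 - (-2)*(-28) = 283257 - 1*56 = 283257 - 56 = 283201)
-m = -1*283201 = -283201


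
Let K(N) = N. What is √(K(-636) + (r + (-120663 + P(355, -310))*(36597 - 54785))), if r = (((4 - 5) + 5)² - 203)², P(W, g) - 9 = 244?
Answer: √2190051413 ≈ 46798.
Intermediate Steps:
P(W, g) = 253 (P(W, g) = 9 + 244 = 253)
r = 34969 (r = ((-1 + 5)² - 203)² = (4² - 203)² = (16 - 203)² = (-187)² = 34969)
√(K(-636) + (r + (-120663 + P(355, -310))*(36597 - 54785))) = √(-636 + (34969 + (-120663 + 253)*(36597 - 54785))) = √(-636 + (34969 - 120410*(-18188))) = √(-636 + (34969 + 2190017080)) = √(-636 + 2190052049) = √2190051413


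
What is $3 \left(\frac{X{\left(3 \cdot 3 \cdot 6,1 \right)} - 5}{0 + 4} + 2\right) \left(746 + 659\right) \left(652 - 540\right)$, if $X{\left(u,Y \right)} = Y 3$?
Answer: $708120$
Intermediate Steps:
$X{\left(u,Y \right)} = 3 Y$
$3 \left(\frac{X{\left(3 \cdot 3 \cdot 6,1 \right)} - 5}{0 + 4} + 2\right) \left(746 + 659\right) \left(652 - 540\right) = 3 \left(\frac{3 \cdot 1 - 5}{0 + 4} + 2\right) \left(746 + 659\right) \left(652 - 540\right) = 3 \left(\frac{3 - 5}{4} + 2\right) 1405 \cdot 112 = 3 \left(\left(-2\right) \frac{1}{4} + 2\right) 157360 = 3 \left(- \frac{1}{2} + 2\right) 157360 = 3 \cdot \frac{3}{2} \cdot 157360 = \frac{9}{2} \cdot 157360 = 708120$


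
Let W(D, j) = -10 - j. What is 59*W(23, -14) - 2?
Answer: 234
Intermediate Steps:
59*W(23, -14) - 2 = 59*(-10 - 1*(-14)) - 2 = 59*(-10 + 14) - 2 = 59*4 - 2 = 236 - 2 = 234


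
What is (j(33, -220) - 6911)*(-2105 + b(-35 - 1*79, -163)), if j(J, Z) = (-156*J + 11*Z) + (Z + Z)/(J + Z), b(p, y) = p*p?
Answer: -2680307773/17 ≈ -1.5767e+8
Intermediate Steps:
b(p, y) = p**2
j(J, Z) = -156*J + 11*Z + 2*Z/(J + Z) (j(J, Z) = (-156*J + 11*Z) + (2*Z)/(J + Z) = (-156*J + 11*Z) + 2*Z/(J + Z) = -156*J + 11*Z + 2*Z/(J + Z))
(j(33, -220) - 6911)*(-2105 + b(-35 - 1*79, -163)) = ((-156*33**2 + 2*(-220) + 11*(-220)**2 - 145*33*(-220))/(33 - 220) - 6911)*(-2105 + (-35 - 1*79)**2) = ((-156*1089 - 440 + 11*48400 + 1052700)/(-187) - 6911)*(-2105 + (-35 - 79)**2) = (-(-169884 - 440 + 532400 + 1052700)/187 - 6911)*(-2105 + (-114)**2) = (-1/187*1414776 - 6911)*(-2105 + 12996) = (-128616/17 - 6911)*10891 = -246103/17*10891 = -2680307773/17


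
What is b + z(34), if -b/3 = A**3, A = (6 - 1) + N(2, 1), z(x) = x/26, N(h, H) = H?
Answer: -8407/13 ≈ -646.69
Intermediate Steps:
z(x) = x/26 (z(x) = x*(1/26) = x/26)
A = 6 (A = (6 - 1) + 1 = 5 + 1 = 6)
b = -648 (b = -3*6**3 = -3*216 = -648)
b + z(34) = -648 + (1/26)*34 = -648 + 17/13 = -8407/13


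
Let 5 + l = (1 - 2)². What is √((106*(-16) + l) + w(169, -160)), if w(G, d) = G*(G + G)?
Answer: 3*√6158 ≈ 235.42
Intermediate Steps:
l = -4 (l = -5 + (1 - 2)² = -5 + (-1)² = -5 + 1 = -4)
w(G, d) = 2*G² (w(G, d) = G*(2*G) = 2*G²)
√((106*(-16) + l) + w(169, -160)) = √((106*(-16) - 4) + 2*169²) = √((-1696 - 4) + 2*28561) = √(-1700 + 57122) = √55422 = 3*√6158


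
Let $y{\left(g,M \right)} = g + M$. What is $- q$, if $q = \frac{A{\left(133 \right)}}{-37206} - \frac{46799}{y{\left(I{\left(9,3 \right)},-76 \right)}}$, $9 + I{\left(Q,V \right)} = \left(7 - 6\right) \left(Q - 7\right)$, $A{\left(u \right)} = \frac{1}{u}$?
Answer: $- \frac{231580077919}{410717034} \approx -563.84$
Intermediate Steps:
$I{\left(Q,V \right)} = -16 + Q$ ($I{\left(Q,V \right)} = -9 + \left(7 - 6\right) \left(Q - 7\right) = -9 + 1 \left(-7 + Q\right) = -9 + \left(-7 + Q\right) = -16 + Q$)
$y{\left(g,M \right)} = M + g$
$q = \frac{231580077919}{410717034}$ ($q = \frac{1}{133 \left(-37206\right)} - \frac{46799}{-76 + \left(-16 + 9\right)} = \frac{1}{133} \left(- \frac{1}{37206}\right) - \frac{46799}{-76 - 7} = - \frac{1}{4948398} - \frac{46799}{-83} = - \frac{1}{4948398} - - \frac{46799}{83} = - \frac{1}{4948398} + \frac{46799}{83} = \frac{231580077919}{410717034} \approx 563.84$)
$- q = \left(-1\right) \frac{231580077919}{410717034} = - \frac{231580077919}{410717034}$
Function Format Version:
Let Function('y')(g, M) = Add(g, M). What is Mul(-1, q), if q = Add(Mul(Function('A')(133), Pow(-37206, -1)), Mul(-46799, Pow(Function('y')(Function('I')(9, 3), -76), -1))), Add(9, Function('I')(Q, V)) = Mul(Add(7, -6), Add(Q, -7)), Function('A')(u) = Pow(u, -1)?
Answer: Rational(-231580077919, 410717034) ≈ -563.84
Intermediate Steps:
Function('I')(Q, V) = Add(-16, Q) (Function('I')(Q, V) = Add(-9, Mul(Add(7, -6), Add(Q, -7))) = Add(-9, Mul(1, Add(-7, Q))) = Add(-9, Add(-7, Q)) = Add(-16, Q))
Function('y')(g, M) = Add(M, g)
q = Rational(231580077919, 410717034) (q = Add(Mul(Pow(133, -1), Pow(-37206, -1)), Mul(-46799, Pow(Add(-76, Add(-16, 9)), -1))) = Add(Mul(Rational(1, 133), Rational(-1, 37206)), Mul(-46799, Pow(Add(-76, -7), -1))) = Add(Rational(-1, 4948398), Mul(-46799, Pow(-83, -1))) = Add(Rational(-1, 4948398), Mul(-46799, Rational(-1, 83))) = Add(Rational(-1, 4948398), Rational(46799, 83)) = Rational(231580077919, 410717034) ≈ 563.84)
Mul(-1, q) = Mul(-1, Rational(231580077919, 410717034)) = Rational(-231580077919, 410717034)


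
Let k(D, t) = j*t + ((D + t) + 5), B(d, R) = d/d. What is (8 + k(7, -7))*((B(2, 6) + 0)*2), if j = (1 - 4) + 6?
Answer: -16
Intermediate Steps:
j = 3 (j = -3 + 6 = 3)
B(d, R) = 1
k(D, t) = 5 + D + 4*t (k(D, t) = 3*t + ((D + t) + 5) = 3*t + (5 + D + t) = 5 + D + 4*t)
(8 + k(7, -7))*((B(2, 6) + 0)*2) = (8 + (5 + 7 + 4*(-7)))*((1 + 0)*2) = (8 + (5 + 7 - 28))*(1*2) = (8 - 16)*2 = -8*2 = -16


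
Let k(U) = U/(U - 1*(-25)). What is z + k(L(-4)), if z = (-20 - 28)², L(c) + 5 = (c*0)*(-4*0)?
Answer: 9215/4 ≈ 2303.8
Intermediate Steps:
L(c) = -5 (L(c) = -5 + (c*0)*(-4*0) = -5 + 0*0 = -5 + 0 = -5)
z = 2304 (z = (-48)² = 2304)
k(U) = U/(25 + U) (k(U) = U/(U + 25) = U/(25 + U))
z + k(L(-4)) = 2304 - 5/(25 - 5) = 2304 - 5/20 = 2304 - 5*1/20 = 2304 - ¼ = 9215/4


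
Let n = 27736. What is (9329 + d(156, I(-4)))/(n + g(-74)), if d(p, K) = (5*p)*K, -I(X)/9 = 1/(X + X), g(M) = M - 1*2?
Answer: 20413/55320 ≈ 0.36900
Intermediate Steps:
g(M) = -2 + M (g(M) = M - 2 = -2 + M)
I(X) = -9/(2*X) (I(X) = -9/(X + X) = -9*1/(2*X) = -9/(2*X))
d(p, K) = 5*K*p
(9329 + d(156, I(-4)))/(n + g(-74)) = (9329 + 5*(-9/2/(-4))*156)/(27736 + (-2 - 74)) = (9329 + 5*(-9/2*(-¼))*156)/(27736 - 76) = (9329 + 5*(9/8)*156)/27660 = (9329 + 1755/2)*(1/27660) = (20413/2)*(1/27660) = 20413/55320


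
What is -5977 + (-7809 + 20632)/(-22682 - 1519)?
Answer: -144662200/24201 ≈ -5977.5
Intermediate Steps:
-5977 + (-7809 + 20632)/(-22682 - 1519) = -5977 + 12823/(-24201) = -5977 + 12823*(-1/24201) = -5977 - 12823/24201 = -144662200/24201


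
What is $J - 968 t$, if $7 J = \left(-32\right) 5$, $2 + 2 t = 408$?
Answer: $- \frac{1375688}{7} \approx -1.9653 \cdot 10^{5}$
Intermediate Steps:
$t = 203$ ($t = -1 + \frac{1}{2} \cdot 408 = -1 + 204 = 203$)
$J = - \frac{160}{7}$ ($J = \frac{\left(-32\right) 5}{7} = \frac{1}{7} \left(-160\right) = - \frac{160}{7} \approx -22.857$)
$J - 968 t = - \frac{160}{7} - 196504 = - \frac{1375688}{7}$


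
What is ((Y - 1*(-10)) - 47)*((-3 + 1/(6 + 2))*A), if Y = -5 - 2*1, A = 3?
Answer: 759/2 ≈ 379.50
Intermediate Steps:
Y = -7 (Y = -5 - 2 = -7)
((Y - 1*(-10)) - 47)*((-3 + 1/(6 + 2))*A) = ((-7 - 1*(-10)) - 47)*((-3 + 1/(6 + 2))*3) = ((-7 + 10) - 47)*((-3 + 1/8)*3) = (3 - 47)*((-3 + ⅛)*3) = -(-253)*3/2 = -44*(-69/8) = 759/2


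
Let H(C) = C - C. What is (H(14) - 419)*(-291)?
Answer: 121929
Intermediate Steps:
H(C) = 0
(H(14) - 419)*(-291) = (0 - 419)*(-291) = -419*(-291) = 121929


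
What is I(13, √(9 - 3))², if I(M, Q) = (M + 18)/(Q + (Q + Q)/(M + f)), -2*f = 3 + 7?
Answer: 7688/75 ≈ 102.51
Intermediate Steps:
f = -5 (f = -(3 + 7)/2 = -½*10 = -5)
I(M, Q) = (18 + M)/(Q + 2*Q/(-5 + M)) (I(M, Q) = (M + 18)/(Q + (Q + Q)/(M - 5)) = (18 + M)/(Q + (2*Q)/(-5 + M)) = (18 + M)/(Q + 2*Q/(-5 + M)))
I(13, √(9 - 3))² = ((-90 + 13² + 13*13)/((√(9 - 3))*(-3 + 13)))² = ((-90 + 169 + 169)/(√6*10))² = ((√6/6)*(⅒)*248)² = (62*√6/15)² = 7688/75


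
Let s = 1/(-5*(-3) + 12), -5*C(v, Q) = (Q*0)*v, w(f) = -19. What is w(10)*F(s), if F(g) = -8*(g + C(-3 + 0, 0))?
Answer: 152/27 ≈ 5.6296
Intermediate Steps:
C(v, Q) = 0 (C(v, Q) = -Q*0*v/5 = -0*v = -⅕*0 = 0)
s = 1/27 (s = 1/(15 + 12) = 1/27 ≈ 0.037037)
F(g) = -8*g (F(g) = -8*(g + 0) = -8*g)
w(10)*F(s) = -(-152)/27 = -19*(-8/27) = 152/27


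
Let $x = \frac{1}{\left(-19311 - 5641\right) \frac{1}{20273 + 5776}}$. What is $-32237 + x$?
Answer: $- \frac{804403673}{24952} \approx -32238.0$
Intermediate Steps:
$x = - \frac{26049}{24952}$ ($x = \frac{1}{\left(-24952\right) \frac{1}{26049}} = \frac{1}{- \frac{24952}{26049}} = - \frac{26049}{24952} \approx -1.044$)
$-32237 + x = -32237 - \frac{26049}{24952} = - \frac{804403673}{24952}$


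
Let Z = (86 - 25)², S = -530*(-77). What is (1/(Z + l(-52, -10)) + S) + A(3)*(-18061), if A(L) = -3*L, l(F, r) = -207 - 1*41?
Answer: 706265808/3473 ≈ 2.0336e+5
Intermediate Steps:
l(F, r) = -248 (l(F, r) = -207 - 41 = -248)
S = 40810
Z = 3721 (Z = 61² = 3721)
(1/(Z + l(-52, -10)) + S) + A(3)*(-18061) = (1/(3721 - 248) + 40810) - 3*3*(-18061) = (1/3473 + 40810) - 9*(-18061) = (1/3473 + 40810) + 162549 = 141733131/3473 + 162549 = 706265808/3473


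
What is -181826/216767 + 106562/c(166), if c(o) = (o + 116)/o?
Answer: 1917201742016/30564147 ≈ 62727.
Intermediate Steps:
c(o) = (116 + o)/o
-181826/216767 + 106562/c(166) = -181826/216767 + 106562/(((116 + 166)/166)) = -181826*1/216767 + 106562/(((1/166)*282)) = -181826/216767 + 106562/(141/83) = -181826/216767 + 106562*(83/141) = -181826/216767 + 8844646/141 = 1917201742016/30564147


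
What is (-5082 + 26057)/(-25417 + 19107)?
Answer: -4195/1262 ≈ -3.3241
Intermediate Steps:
(-5082 + 26057)/(-25417 + 19107) = 20975/(-6310) = 20975*(-1/6310) = -4195/1262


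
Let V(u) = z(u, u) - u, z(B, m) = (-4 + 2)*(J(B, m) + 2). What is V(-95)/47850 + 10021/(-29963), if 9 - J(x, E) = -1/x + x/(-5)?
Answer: -2380891631/7168647750 ≈ -0.33213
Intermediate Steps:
J(x, E) = 9 + 1/x + x/5 (J(x, E) = 9 - (-1/x + x/(-5)) = 9 - (-1/x + x*(-⅕)) = 9 - (-1/x - x/5) = 9 + (1/x + x/5) = 9 + 1/x + x/5)
z(B, m) = -22 - 2/B - 2*B/5 (z(B, m) = (-4 + 2)*((9 + 1/B + B/5) + 2) = -2*(11 + 1/B + B/5) = -22 - 2/B - 2*B/5)
V(u) = -22 - 2/u - 7*u/5 (V(u) = (-22 - 2/u - 2*u/5) - u = -22 - 2/u - 7*u/5)
V(-95)/47850 + 10021/(-29963) = (-22 - 2/(-95) - 7/5*(-95))/47850 + 10021/(-29963) = (-22 - 2*(-1/95) + 133)*(1/47850) + 10021*(-1/29963) = (-22 + 2/95 + 133)*(1/47850) - 10021/29963 = (10547/95)*(1/47850) - 10021/29963 = 10547/4545750 - 10021/29963 = -2380891631/7168647750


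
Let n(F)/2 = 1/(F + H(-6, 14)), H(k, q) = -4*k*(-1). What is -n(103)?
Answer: -2/79 ≈ -0.025316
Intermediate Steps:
H(k, q) = 4*k
n(F) = 2/(-24 + F) (n(F) = 2/(F + 4*(-6)) = 2/(F - 24) = 2/(-24 + F))
-n(103) = -2/(-24 + 103) = -2/79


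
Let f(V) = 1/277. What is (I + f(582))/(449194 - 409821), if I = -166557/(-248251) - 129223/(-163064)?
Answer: 967631548593/25970388867125032 ≈ 3.7259e-5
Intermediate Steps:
f(V) = 1/277
I = 3484658213/2381223592 (I = -166557*(-1/248251) - 129223*(-1/163064) = 166557/248251 + 129223/163064 = 3484658213/2381223592 ≈ 1.4634)
(I + f(582))/(449194 - 409821) = (3484658213/2381223592 + 1/277)/(449194 - 409821) = (967631548593/659598934984)/39373 = (967631548593/659598934984)*(1/39373) = 967631548593/25970388867125032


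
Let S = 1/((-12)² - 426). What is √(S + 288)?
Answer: √22902630/282 ≈ 16.970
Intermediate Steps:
S = -1/282 (S = 1/(144 - 426) = 1/(-282) = -1/282 ≈ -0.0035461)
√(S + 288) = √(-1/282 + 288) = √(81215/282) = √22902630/282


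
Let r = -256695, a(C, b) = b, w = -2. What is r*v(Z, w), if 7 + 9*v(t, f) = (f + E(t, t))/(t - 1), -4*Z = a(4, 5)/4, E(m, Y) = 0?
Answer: 9839975/63 ≈ 1.5619e+5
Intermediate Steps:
Z = -5/16 (Z = -5/(4*4) = -¼*5/4 = -5/16 ≈ -0.31250)
v(t, f) = -7/9 + f/(9*(-1 + t)) (v(t, f) = -7/9 + ((f + 0)/(t - 1))/9 = -7/9 + (f/(-1 + t))/9 = -7/9 + f/(9*(-1 + t)))
r*v(Z, w) = -85565*(7 - 2 - 7*(-5/16))/(3*(-1 - 5/16)) = -85565*(7 - 2 + 35/16)/(3*(-21/16)) = -85565*(-16)*115/(3*21*16) = -256695*(-115/189) = 9839975/63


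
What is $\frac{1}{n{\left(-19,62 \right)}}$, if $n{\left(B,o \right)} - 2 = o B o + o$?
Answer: $- \frac{1}{72972} \approx -1.3704 \cdot 10^{-5}$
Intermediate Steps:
$n{\left(B,o \right)} = 2 + o + B o^{2}$ ($n{\left(B,o \right)} = 2 + \left(o B o + o\right) = 2 + \left(B o o + o\right) = 2 + \left(B o^{2} + o\right) = 2 + \left(o + B o^{2}\right) = 2 + o + B o^{2}$)
$\frac{1}{n{\left(-19,62 \right)}} = \frac{1}{2 + 62 - 19 \cdot 62^{2}} = \frac{1}{2 + 62 - 73036} = \frac{1}{-72972} = - \frac{1}{72972}$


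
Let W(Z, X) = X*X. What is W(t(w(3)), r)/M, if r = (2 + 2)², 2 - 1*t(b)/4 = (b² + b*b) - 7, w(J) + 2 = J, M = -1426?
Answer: -128/713 ≈ -0.17952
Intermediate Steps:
w(J) = -2 + J
t(b) = 36 - 8*b² (t(b) = 8 - 4*((b² + b*b) - 7) = 8 - 4*((b² + b²) - 7) = 8 - 4*(2*b² - 7) = 8 - 4*(-7 + 2*b²) = 8 + (28 - 8*b²) = 36 - 8*b²)
r = 16 (r = 4² = 16)
W(Z, X) = X²
W(t(w(3)), r)/M = 16²/(-1426) = 256*(-1/1426) = -128/713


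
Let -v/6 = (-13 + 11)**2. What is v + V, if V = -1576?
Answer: -1600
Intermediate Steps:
v = -24 (v = -6*(-13 + 11)**2 = -6*(-2)**2 = -6*4 = -24)
v + V = -24 - 1576 = -1600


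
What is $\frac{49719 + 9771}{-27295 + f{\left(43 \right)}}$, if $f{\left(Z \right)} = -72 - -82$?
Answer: $- \frac{3966}{1819} \approx -2.1803$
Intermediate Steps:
$f{\left(Z \right)} = 10$ ($f{\left(Z \right)} = -72 + 82 = 10$)
$\frac{49719 + 9771}{-27295 + f{\left(43 \right)}} = \frac{49719 + 9771}{-27295 + 10} = \frac{59490}{-27285} = 59490 \left(- \frac{1}{27285}\right) = - \frac{3966}{1819}$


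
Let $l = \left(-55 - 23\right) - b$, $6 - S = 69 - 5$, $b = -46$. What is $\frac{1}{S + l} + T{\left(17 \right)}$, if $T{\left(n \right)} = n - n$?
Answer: $- \frac{1}{90} \approx -0.011111$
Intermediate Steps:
$S = -58$ ($S = 6 - \left(69 - 5\right) = 6 - 64 = -58$)
$l = -32$ ($l = \left(-55 - 23\right) - -46 = \left(-55 - 23\right) + 46 = -78 + 46 = -32$)
$T{\left(n \right)} = 0$
$\frac{1}{S + l} + T{\left(17 \right)} = \frac{1}{-58 - 32} + 0 = \frac{1}{-90} + 0 = - \frac{1}{90} + 0 = - \frac{1}{90}$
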